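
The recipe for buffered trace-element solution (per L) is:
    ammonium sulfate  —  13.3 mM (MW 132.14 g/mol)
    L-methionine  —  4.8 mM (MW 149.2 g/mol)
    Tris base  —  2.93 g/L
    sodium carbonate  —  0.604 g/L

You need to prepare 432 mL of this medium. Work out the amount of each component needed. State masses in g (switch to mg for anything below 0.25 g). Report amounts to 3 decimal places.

ammonium sulfate 0.759 g; L-methionine 0.309 g; Tris base 1.266 g; sodium carbonate 0.261 g

Scale factor relative to 1 L: 0.432.
ammonium sulfate: 13.3 mmol/L × 132.14 g/mol × 0.432 L ÷ 1000 = 0.759 g
L-methionine: 4.8 mmol/L × 149.2 g/mol × 0.432 L ÷ 1000 = 0.309 g
Tris base: 2.93 g/L × 0.432 L = 1.266 g
sodium carbonate: 0.604 g/L × 0.432 L = 0.261 g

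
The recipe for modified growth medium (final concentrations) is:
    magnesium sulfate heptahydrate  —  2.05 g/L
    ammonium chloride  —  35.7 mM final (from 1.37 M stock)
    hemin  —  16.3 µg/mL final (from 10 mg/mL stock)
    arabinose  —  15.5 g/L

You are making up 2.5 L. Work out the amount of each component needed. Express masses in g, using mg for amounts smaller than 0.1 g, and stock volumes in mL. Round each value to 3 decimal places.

magnesium sulfate heptahydrate 5.125 g; ammonium chloride 65.146 mL; hemin 4.075 mL; arabinose 38.750 g

Working volume: 2.5 L.
magnesium sulfate heptahydrate: 2.05 g/L × 2.5 L = 5.125 g
ammonium chloride: V = C2·V2/C1 = 35.7 mM × 2500 mL ÷ 1370 mM = 65.146 mL
hemin: C1V1 = C2V2 → 16.3 µg/mL × 2500 mL ÷ 10000 µg/mL = 4.075 mL
arabinose: 15.5 g/L × 2.5 L = 38.750 g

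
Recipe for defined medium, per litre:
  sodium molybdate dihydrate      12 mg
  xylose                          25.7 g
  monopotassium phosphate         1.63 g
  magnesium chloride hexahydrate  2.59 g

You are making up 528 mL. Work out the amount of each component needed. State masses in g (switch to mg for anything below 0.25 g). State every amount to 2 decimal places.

Ratio of target to recipe volume: 528 / 1000 = 0.528.
sodium molybdate dihydrate: 12 mg × (528 mL / 1000 mL) = 6.34 mg
xylose: 25.7 g × (528 mL / 1000 mL) = 13.57 g
monopotassium phosphate: 1.63 g × (528 mL / 1000 mL) = 0.86 g
magnesium chloride hexahydrate: 2.59 g × (528 mL / 1000 mL) = 1.37 g

sodium molybdate dihydrate 6.34 mg; xylose 13.57 g; monopotassium phosphate 0.86 g; magnesium chloride hexahydrate 1.37 g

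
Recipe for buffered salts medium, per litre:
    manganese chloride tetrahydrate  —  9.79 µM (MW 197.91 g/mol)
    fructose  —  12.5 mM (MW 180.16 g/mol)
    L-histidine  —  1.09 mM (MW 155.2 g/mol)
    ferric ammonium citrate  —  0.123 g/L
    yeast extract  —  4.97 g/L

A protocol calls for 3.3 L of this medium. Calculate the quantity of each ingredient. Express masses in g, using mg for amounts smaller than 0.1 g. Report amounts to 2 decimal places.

manganese chloride tetrahydrate 6.39 mg; fructose 7.43 g; L-histidine 0.56 g; ferric ammonium citrate 0.41 g; yeast extract 16.40 g

Scale factor relative to 1 L: 3.3.
manganese chloride tetrahydrate: 9.79 µmol/L × 197.91 g/mol × 3.3 L ÷ 1000 = 6.39 mg
fructose: 12.5 mmol/L × 180.16 g/mol × 3.3 L ÷ 1000 = 7.43 g
L-histidine: 1.09 mmol/L × 155.2 g/mol × 3.3 L ÷ 1000 = 0.56 g
ferric ammonium citrate: 0.123 g/L × 3.3 L = 0.41 g
yeast extract: 4.97 g/L × 3.3 L = 16.40 g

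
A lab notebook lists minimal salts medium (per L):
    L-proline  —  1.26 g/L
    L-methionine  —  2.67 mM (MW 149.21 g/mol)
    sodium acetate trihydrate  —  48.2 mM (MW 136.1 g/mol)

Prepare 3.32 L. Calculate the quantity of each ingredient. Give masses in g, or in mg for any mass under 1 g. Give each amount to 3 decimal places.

L-proline 4.183 g; L-methionine 1.323 g; sodium acetate trihydrate 21.779 g

Scale factor relative to 1 L: 3.32.
L-proline: 1.26 g/L × 3.32 L = 4.183 g
L-methionine: 2.67 mmol/L × 149.21 g/mol × 3.32 L ÷ 1000 = 1.323 g
sodium acetate trihydrate: 48.2 mmol/L × 136.1 g/mol × 3.32 L ÷ 1000 = 21.779 g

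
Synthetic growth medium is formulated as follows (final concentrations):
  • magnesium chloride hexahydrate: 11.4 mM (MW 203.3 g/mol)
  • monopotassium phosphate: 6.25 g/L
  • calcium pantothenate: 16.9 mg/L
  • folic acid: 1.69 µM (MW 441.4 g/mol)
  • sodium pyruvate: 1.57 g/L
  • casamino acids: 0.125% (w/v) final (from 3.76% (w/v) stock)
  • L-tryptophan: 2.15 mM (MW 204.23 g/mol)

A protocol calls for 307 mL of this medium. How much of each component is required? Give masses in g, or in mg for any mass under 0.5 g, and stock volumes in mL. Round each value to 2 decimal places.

Target volume = 307 mL = 0.307 L.
magnesium chloride hexahydrate: 11.4 mmol/L × 203.3 g/mol × 0.307 L ÷ 1000 = 0.71 g
monopotassium phosphate: 6.25 g/L × 0.307 L = 1.92 g
calcium pantothenate: 16.9 mg/L × 0.307 L = 5.19 mg
folic acid: 1.69 µmol/L × 441.4 g/mol × 0.307 L ÷ 1000 = 0.23 mg
sodium pyruvate: 1.57 g/L × 0.307 L = 0.48199 g = 481.99 mg
casamino acids: V = C2·V2/C1 = 0.125% ÷ 3.76% × 307 mL = 10.21 mL
L-tryptophan: 2.15 mmol/L × 204.23 mg/mmol × 0.307 L = 134.80 mg

magnesium chloride hexahydrate 0.71 g; monopotassium phosphate 1.92 g; calcium pantothenate 5.19 mg; folic acid 0.23 mg; sodium pyruvate 481.99 mg; casamino acids 10.21 mL; L-tryptophan 134.80 mg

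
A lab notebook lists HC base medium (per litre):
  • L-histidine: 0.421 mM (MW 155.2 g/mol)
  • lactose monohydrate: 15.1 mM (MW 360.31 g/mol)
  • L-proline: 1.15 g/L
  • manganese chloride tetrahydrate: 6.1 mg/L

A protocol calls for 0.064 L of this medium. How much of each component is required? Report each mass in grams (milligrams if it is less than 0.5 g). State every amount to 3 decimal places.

L-histidine 4.182 mg; lactose monohydrate 348.204 mg; L-proline 73.600 mg; manganese chloride tetrahydrate 0.390 mg

Working volume: 0.064 L.
L-histidine: 0.421 mmol/L × 155.2 mg/mmol × 0.064 L = 4.182 mg
lactose monohydrate: 15.1 mmol/L × 360.31 mg/mmol × 0.064 L = 348.204 mg
L-proline: 1.15 g/L × 0.064 L = 0.0736 g = 73.600 mg
manganese chloride tetrahydrate: 6.1 mg/L × 0.064 L = 0.390 mg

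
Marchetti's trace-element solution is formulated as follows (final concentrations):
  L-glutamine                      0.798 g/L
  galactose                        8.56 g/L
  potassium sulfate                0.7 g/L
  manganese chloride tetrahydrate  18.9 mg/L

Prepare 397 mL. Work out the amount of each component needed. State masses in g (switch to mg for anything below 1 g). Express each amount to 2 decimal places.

Target volume = 397 mL = 0.397 L.
L-glutamine: 0.798 g/L × 0.397 L = 0.316806 g = 316.81 mg
galactose: 8.56 g/L × 0.397 L = 3.40 g
potassium sulfate: 0.7 g/L × 0.397 L = 0.2779 g = 277.90 mg
manganese chloride tetrahydrate: 18.9 mg/L × 0.397 L = 7.50 mg

L-glutamine 316.81 mg; galactose 3.40 g; potassium sulfate 277.90 mg; manganese chloride tetrahydrate 7.50 mg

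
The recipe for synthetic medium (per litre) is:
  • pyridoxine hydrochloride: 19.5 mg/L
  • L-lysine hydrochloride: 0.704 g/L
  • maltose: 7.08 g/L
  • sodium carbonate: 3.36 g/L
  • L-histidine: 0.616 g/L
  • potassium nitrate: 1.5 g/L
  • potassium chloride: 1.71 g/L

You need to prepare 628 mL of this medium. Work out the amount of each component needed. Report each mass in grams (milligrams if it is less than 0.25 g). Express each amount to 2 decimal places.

Working volume: 628 mL = 0.628 L.
pyridoxine hydrochloride: 19.5 mg/L × 0.628 L = 12.25 mg
L-lysine hydrochloride: 0.704 g/L × 0.628 L = 0.44 g
maltose: 7.08 g/L × 0.628 L = 4.45 g
sodium carbonate: 3.36 g/L × 0.628 L = 2.11 g
L-histidine: 0.616 g/L × 0.628 L = 0.39 g
potassium nitrate: 1.5 g/L × 0.628 L = 0.94 g
potassium chloride: 1.71 g/L × 0.628 L = 1.07 g

pyridoxine hydrochloride 12.25 mg; L-lysine hydrochloride 0.44 g; maltose 4.45 g; sodium carbonate 2.11 g; L-histidine 0.39 g; potassium nitrate 0.94 g; potassium chloride 1.07 g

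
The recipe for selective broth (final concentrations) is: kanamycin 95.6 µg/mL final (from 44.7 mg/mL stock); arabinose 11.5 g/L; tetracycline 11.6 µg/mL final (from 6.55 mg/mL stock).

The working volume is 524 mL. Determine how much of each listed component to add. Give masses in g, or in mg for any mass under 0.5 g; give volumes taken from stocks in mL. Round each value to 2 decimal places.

Working volume: 524 mL = 0.524 L.
kanamycin: C1V1 = C2V2 → 95.6 µg/mL × 524 mL ÷ 44700 µg/mL = 1.12 mL
arabinose: 11.5 g/L × 0.524 L = 6.03 g
tetracycline: dilute stock: 11.6 µg/mL × 524 mL ÷ 6550 µg/mL = 0.93 mL

kanamycin 1.12 mL; arabinose 6.03 g; tetracycline 0.93 mL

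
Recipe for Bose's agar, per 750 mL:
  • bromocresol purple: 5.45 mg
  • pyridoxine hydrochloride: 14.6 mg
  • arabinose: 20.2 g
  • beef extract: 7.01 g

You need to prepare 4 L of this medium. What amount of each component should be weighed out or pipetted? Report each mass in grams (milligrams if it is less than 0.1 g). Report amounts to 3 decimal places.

bromocresol purple 29.067 mg; pyridoxine hydrochloride 77.867 mg; arabinose 107.733 g; beef extract 37.387 g

Scale factor = 4000 mL / 750 mL = 5.33333.
bromocresol purple: 5.45 mg × (4000 mL / 750 mL) = 29.067 mg
pyridoxine hydrochloride: 14.6 mg × (4000 mL / 750 mL) = 77.867 mg
arabinose: 20.2 g × (4000 mL / 750 mL) = 107.733 g
beef extract: 7.01 g × (4000 mL / 750 mL) = 37.387 g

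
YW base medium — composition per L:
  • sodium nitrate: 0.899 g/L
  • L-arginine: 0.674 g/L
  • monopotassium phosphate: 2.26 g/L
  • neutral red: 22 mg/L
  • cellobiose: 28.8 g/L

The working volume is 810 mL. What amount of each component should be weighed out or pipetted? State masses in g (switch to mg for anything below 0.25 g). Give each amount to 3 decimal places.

Scale factor relative to 1 L: 0.81.
sodium nitrate: 0.899 g/L × 0.81 L = 0.728 g
L-arginine: 0.674 g/L × 0.81 L = 0.546 g
monopotassium phosphate: 2.26 g/L × 0.81 L = 1.831 g
neutral red: 22 mg/L × 0.81 L = 17.820 mg
cellobiose: 28.8 g/L × 0.81 L = 23.328 g

sodium nitrate 0.728 g; L-arginine 0.546 g; monopotassium phosphate 1.831 g; neutral red 17.820 mg; cellobiose 23.328 g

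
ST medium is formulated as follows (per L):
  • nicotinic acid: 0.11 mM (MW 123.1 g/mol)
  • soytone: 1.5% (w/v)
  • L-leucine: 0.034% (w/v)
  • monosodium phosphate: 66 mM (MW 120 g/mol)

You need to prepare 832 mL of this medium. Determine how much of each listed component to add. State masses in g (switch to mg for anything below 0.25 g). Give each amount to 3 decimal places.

nicotinic acid 11.266 mg; soytone 12.480 g; L-leucine 0.283 g; monosodium phosphate 6.589 g

Working volume: 832 mL = 0.832 L.
nicotinic acid: 0.11 mmol/L × 123.1 mg/mmol × 0.832 L = 11.266 mg
soytone: 1.5 g per 100 mL × 832 mL ÷ 100 = 12.480 g
L-leucine: 0.034 g per 100 mL × 832 mL ÷ 100 = 0.283 g
monosodium phosphate: 66 mmol/L × 120 g/mol × 0.832 L ÷ 1000 = 6.589 g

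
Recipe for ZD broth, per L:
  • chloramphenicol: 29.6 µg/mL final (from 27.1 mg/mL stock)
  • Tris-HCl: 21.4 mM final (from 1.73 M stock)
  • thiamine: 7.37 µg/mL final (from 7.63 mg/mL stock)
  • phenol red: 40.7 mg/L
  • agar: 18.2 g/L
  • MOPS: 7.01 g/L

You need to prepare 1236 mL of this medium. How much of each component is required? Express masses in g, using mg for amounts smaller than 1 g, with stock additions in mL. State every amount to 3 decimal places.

Working volume: 1236 mL = 1.236 L.
chloramphenicol: V = C2·V2/C1 = 29.6 µg/mL × 1236 mL ÷ 27100 µg/mL = 1.350 mL
Tris-HCl: C1V1 = C2V2 → 21.4 mM × 1236 mL ÷ 1730 mM = 15.289 mL
thiamine: C1V1 = C2V2 → 7.37 µg/mL × 1236 mL ÷ 7630 µg/mL = 1.194 mL
phenol red: 40.7 mg/L × 1.236 L = 50.305 mg
agar: 18.2 g/L × 1.236 L = 22.495 g
MOPS: 7.01 g/L × 1.236 L = 8.664 g

chloramphenicol 1.350 mL; Tris-HCl 15.289 mL; thiamine 1.194 mL; phenol red 50.305 mg; agar 22.495 g; MOPS 8.664 g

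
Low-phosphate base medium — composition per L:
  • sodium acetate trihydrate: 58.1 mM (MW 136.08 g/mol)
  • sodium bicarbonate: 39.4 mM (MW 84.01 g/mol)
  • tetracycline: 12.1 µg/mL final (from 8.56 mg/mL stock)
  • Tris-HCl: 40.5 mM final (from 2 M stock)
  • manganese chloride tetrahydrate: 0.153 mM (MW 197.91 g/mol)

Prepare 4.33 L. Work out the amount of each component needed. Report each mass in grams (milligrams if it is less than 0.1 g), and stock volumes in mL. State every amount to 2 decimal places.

sodium acetate trihydrate 34.23 g; sodium bicarbonate 14.33 g; tetracycline 6.12 mL; Tris-HCl 87.68 mL; manganese chloride tetrahydrate 0.13 g

Scale factor relative to 1 L: 4.33.
sodium acetate trihydrate: 58.1 mmol/L × 136.08 g/mol × 4.33 L ÷ 1000 = 34.23 g
sodium bicarbonate: 39.4 mmol/L × 84.01 g/mol × 4.33 L ÷ 1000 = 14.33 g
tetracycline: C1V1 = C2V2 → 12.1 µg/mL × 4330 mL ÷ 8560 µg/mL = 6.12 mL
Tris-HCl: C1V1 = C2V2 → 40.5 mM × 4330 mL ÷ 2000 mM = 87.68 mL
manganese chloride tetrahydrate: 0.153 mmol/L × 197.91 g/mol × 4.33 L ÷ 1000 = 0.13 g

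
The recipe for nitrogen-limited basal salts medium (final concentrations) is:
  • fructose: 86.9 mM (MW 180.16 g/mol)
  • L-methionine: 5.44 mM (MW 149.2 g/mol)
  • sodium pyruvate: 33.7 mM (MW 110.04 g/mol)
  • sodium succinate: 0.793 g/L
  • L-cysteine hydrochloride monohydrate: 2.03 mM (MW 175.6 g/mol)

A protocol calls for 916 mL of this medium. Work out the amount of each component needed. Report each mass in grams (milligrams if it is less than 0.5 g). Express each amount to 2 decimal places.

Working volume: 916 mL = 0.916 L.
fructose: 86.9 mmol/L × 180.16 g/mol × 0.916 L ÷ 1000 = 14.34 g
L-methionine: 5.44 mmol/L × 149.2 g/mol × 0.916 L ÷ 1000 = 0.74 g
sodium pyruvate: 33.7 mmol/L × 110.04 g/mol × 0.916 L ÷ 1000 = 3.40 g
sodium succinate: 0.793 g/L × 0.916 L = 0.73 g
L-cysteine hydrochloride monohydrate: 2.03 mmol/L × 175.6 mg/mmol × 0.916 L = 326.52 mg

fructose 14.34 g; L-methionine 0.74 g; sodium pyruvate 3.40 g; sodium succinate 0.73 g; L-cysteine hydrochloride monohydrate 326.52 mg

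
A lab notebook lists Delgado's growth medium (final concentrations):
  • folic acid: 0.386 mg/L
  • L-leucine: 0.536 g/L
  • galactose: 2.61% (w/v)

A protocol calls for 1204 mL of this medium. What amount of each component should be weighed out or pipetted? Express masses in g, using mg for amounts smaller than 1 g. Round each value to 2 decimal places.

folic acid 0.46 mg; L-leucine 645.34 mg; galactose 31.42 g

Working volume: 1204 mL = 1.204 L.
folic acid: 0.386 mg/L × 1.204 L = 0.46 mg
L-leucine: 0.536 g/L × 1.204 L = 0.645344 g = 645.34 mg
galactose: 2.61 g per 100 mL × 1204 mL ÷ 100 = 31.42 g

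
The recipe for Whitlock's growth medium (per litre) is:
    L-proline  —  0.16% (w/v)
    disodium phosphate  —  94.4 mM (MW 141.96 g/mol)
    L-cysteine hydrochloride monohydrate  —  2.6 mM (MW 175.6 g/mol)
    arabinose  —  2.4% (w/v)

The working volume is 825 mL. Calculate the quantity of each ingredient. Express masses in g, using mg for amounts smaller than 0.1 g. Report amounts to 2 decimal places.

Scale factor relative to 1 L: 0.825.
L-proline: 0.16 g per 100 mL × 825 mL ÷ 100 = 1.32 g
disodium phosphate: 94.4 mmol/L × 141.96 g/mol × 0.825 L ÷ 1000 = 11.06 g
L-cysteine hydrochloride monohydrate: 2.6 mmol/L × 175.6 g/mol × 0.825 L ÷ 1000 = 0.38 g
arabinose: 2.4% w/v = 24 g/L → 24 × 0.825 L = 19.80 g

L-proline 1.32 g; disodium phosphate 11.06 g; L-cysteine hydrochloride monohydrate 0.38 g; arabinose 19.80 g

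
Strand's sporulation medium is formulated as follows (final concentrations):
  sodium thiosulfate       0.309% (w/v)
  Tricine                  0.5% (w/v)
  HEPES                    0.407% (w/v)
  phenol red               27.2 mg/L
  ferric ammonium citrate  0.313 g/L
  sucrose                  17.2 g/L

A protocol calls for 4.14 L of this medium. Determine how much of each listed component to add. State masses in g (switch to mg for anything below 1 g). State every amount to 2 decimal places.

Working volume: 4.14 L.
sodium thiosulfate: 0.309% w/v = 3.09 g/L → 3.09 × 4.14 L = 12.79 g
Tricine: 0.5% w/v = 5 g/L → 5 × 4.14 L = 20.70 g
HEPES: 0.407 g per 100 mL × 4140 mL ÷ 100 = 16.85 g
phenol red: 27.2 mg/L × 4.14 L = 112.61 mg
ferric ammonium citrate: 0.313 g/L × 4.14 L = 1.30 g
sucrose: 17.2 g/L × 4.14 L = 71.21 g

sodium thiosulfate 12.79 g; Tricine 20.70 g; HEPES 16.85 g; phenol red 112.61 mg; ferric ammonium citrate 1.30 g; sucrose 71.21 g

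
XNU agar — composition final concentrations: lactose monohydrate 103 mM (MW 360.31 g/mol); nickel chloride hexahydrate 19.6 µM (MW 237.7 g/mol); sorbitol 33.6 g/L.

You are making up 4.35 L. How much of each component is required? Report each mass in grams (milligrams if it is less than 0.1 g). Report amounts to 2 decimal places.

Working volume: 4.35 L.
lactose monohydrate: 103 mmol/L × 360.31 g/mol × 4.35 L ÷ 1000 = 161.44 g
nickel chloride hexahydrate: 19.6 µmol/L × 237.7 g/mol × 4.35 L ÷ 1000 = 20.27 mg
sorbitol: 33.6 g/L × 4.35 L = 146.16 g

lactose monohydrate 161.44 g; nickel chloride hexahydrate 20.27 mg; sorbitol 146.16 g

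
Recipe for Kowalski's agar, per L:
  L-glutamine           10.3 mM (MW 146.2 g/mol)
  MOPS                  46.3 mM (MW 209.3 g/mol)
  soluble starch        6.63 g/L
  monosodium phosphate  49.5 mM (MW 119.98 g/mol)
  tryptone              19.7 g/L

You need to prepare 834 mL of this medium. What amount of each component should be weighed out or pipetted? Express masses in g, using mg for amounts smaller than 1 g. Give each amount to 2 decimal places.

Working volume: 834 mL = 0.834 L.
L-glutamine: 10.3 mmol/L × 146.2 g/mol × 0.834 L ÷ 1000 = 1.26 g
MOPS: 46.3 mmol/L × 209.3 g/mol × 0.834 L ÷ 1000 = 8.08 g
soluble starch: 6.63 g/L × 0.834 L = 5.53 g
monosodium phosphate: 49.5 mmol/L × 119.98 g/mol × 0.834 L ÷ 1000 = 4.95 g
tryptone: 19.7 g/L × 0.834 L = 16.43 g

L-glutamine 1.26 g; MOPS 8.08 g; soluble starch 5.53 g; monosodium phosphate 4.95 g; tryptone 16.43 g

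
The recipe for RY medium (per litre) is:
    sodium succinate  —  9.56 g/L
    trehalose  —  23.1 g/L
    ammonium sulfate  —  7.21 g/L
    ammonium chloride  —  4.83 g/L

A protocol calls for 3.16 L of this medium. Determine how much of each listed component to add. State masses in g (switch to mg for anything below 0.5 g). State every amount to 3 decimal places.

Scale factor relative to 1 L: 3.16.
sodium succinate: 9.56 g/L × 3.16 L = 30.210 g
trehalose: 23.1 g/L × 3.16 L = 72.996 g
ammonium sulfate: 7.21 g/L × 3.16 L = 22.784 g
ammonium chloride: 4.83 g/L × 3.16 L = 15.263 g

sodium succinate 30.210 g; trehalose 72.996 g; ammonium sulfate 22.784 g; ammonium chloride 15.263 g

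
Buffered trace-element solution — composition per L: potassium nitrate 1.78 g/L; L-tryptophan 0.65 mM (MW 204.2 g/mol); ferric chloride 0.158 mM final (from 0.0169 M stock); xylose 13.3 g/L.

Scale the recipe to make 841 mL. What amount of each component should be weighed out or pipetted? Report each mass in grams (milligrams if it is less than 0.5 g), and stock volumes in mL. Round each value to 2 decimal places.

potassium nitrate 1.50 g; L-tryptophan 111.63 mg; ferric chloride 7.86 mL; xylose 11.19 g

Scale factor relative to 1 L: 0.841.
potassium nitrate: 1.78 g/L × 0.841 L = 1.50 g
L-tryptophan: 0.65 mmol/L × 204.2 mg/mmol × 0.841 L = 111.63 mg
ferric chloride: C1V1 = C2V2 → 0.158 mM × 841 mL ÷ 16.9 mM = 7.86 mL
xylose: 13.3 g/L × 0.841 L = 11.19 g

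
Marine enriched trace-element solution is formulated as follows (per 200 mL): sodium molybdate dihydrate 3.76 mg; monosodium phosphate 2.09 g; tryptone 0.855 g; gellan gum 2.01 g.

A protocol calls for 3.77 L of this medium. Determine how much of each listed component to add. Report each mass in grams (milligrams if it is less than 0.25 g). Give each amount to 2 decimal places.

Scale factor = 3770 mL / 200 mL = 18.85.
sodium molybdate dihydrate: 3.76 mg × (3770 mL / 200 mL) = 70.88 mg
monosodium phosphate: 2.09 g × (3770 mL / 200 mL) = 39.40 g
tryptone: 0.855 g × (3770 mL / 200 mL) = 16.12 g
gellan gum: 2.01 g × (3770 mL / 200 mL) = 37.89 g

sodium molybdate dihydrate 70.88 mg; monosodium phosphate 39.40 g; tryptone 16.12 g; gellan gum 37.89 g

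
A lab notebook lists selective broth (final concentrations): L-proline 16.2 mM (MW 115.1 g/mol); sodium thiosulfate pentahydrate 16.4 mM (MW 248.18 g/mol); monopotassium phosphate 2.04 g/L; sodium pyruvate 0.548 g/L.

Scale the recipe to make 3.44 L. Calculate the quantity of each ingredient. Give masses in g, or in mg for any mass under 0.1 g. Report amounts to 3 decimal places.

Scale factor relative to 1 L: 3.44.
L-proline: 16.2 mmol/L × 115.1 g/mol × 3.44 L ÷ 1000 = 6.414 g
sodium thiosulfate pentahydrate: 16.4 mmol/L × 248.18 g/mol × 3.44 L ÷ 1000 = 14.001 g
monopotassium phosphate: 2.04 g/L × 3.44 L = 7.018 g
sodium pyruvate: 0.548 g/L × 3.44 L = 1.885 g

L-proline 6.414 g; sodium thiosulfate pentahydrate 14.001 g; monopotassium phosphate 7.018 g; sodium pyruvate 1.885 g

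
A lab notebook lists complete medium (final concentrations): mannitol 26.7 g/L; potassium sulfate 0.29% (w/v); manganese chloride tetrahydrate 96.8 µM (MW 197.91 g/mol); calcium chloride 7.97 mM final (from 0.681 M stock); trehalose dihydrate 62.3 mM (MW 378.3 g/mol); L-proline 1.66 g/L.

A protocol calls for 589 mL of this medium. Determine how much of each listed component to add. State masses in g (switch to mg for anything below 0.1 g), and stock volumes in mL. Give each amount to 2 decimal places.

Target volume = 589 mL = 0.589 L.
mannitol: 26.7 g/L × 0.589 L = 15.73 g
potassium sulfate: 0.29 g per 100 mL × 589 mL ÷ 100 = 1.71 g
manganese chloride tetrahydrate: 96.8 µmol/L × 197.91 g/mol × 0.589 L ÷ 1000 = 11.28 mg
calcium chloride: dilute stock: 7.97 mM × 589 mL ÷ 681 mM = 6.89 mL
trehalose dihydrate: 62.3 mmol/L × 378.3 g/mol × 0.589 L ÷ 1000 = 13.88 g
L-proline: 1.66 g/L × 0.589 L = 0.98 g

mannitol 15.73 g; potassium sulfate 1.71 g; manganese chloride tetrahydrate 11.28 mg; calcium chloride 6.89 mL; trehalose dihydrate 13.88 g; L-proline 0.98 g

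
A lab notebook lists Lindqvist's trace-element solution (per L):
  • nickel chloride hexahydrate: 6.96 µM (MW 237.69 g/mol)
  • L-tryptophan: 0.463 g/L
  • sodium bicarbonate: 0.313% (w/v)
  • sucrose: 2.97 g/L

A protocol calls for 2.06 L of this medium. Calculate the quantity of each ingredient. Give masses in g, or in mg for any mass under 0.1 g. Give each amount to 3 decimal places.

Scale factor relative to 1 L: 2.06.
nickel chloride hexahydrate: 6.96 µmol/L × 237.69 g/mol × 2.06 L ÷ 1000 = 3.408 mg
L-tryptophan: 0.463 g/L × 2.06 L = 0.954 g
sodium bicarbonate: 0.313 g per 100 mL × 2060 mL ÷ 100 = 6.448 g
sucrose: 2.97 g/L × 2.06 L = 6.118 g

nickel chloride hexahydrate 3.408 mg; L-tryptophan 0.954 g; sodium bicarbonate 6.448 g; sucrose 6.118 g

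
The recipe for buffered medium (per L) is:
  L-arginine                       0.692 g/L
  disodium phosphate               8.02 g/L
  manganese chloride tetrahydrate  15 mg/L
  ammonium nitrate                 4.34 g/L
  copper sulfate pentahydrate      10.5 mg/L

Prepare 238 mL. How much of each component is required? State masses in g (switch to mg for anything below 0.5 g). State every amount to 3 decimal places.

Working volume: 238 mL = 0.238 L.
L-arginine: 0.692 g/L × 0.238 L = 0.164696 g = 164.696 mg
disodium phosphate: 8.02 g/L × 0.238 L = 1.909 g
manganese chloride tetrahydrate: 15 mg/L × 0.238 L = 3.570 mg
ammonium nitrate: 4.34 g/L × 0.238 L = 1.033 g
copper sulfate pentahydrate: 10.5 mg/L × 0.238 L = 2.499 mg

L-arginine 164.696 mg; disodium phosphate 1.909 g; manganese chloride tetrahydrate 3.570 mg; ammonium nitrate 1.033 g; copper sulfate pentahydrate 2.499 mg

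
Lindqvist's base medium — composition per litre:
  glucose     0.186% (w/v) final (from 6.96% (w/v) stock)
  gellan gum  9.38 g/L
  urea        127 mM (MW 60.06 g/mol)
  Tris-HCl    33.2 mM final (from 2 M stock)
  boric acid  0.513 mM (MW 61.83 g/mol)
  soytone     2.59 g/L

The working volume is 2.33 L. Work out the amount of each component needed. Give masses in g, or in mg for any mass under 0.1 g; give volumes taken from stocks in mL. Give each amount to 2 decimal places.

Working volume: 2.33 L.
glucose: V = C2·V2/C1 = 0.186% ÷ 6.96% × 2330 mL = 62.27 mL
gellan gum: 9.38 g/L × 2.33 L = 21.86 g
urea: 127 mmol/L × 60.06 g/mol × 2.33 L ÷ 1000 = 17.77 g
Tris-HCl: dilute stock: 33.2 mM × 2330 mL ÷ 2000 mM = 38.68 mL
boric acid: 0.513 mmol/L × 61.83 mg/mmol × 2.33 L = 73.90 mg
soytone: 2.59 g/L × 2.33 L = 6.03 g

glucose 62.27 mL; gellan gum 21.86 g; urea 17.77 g; Tris-HCl 38.68 mL; boric acid 73.90 mg; soytone 6.03 g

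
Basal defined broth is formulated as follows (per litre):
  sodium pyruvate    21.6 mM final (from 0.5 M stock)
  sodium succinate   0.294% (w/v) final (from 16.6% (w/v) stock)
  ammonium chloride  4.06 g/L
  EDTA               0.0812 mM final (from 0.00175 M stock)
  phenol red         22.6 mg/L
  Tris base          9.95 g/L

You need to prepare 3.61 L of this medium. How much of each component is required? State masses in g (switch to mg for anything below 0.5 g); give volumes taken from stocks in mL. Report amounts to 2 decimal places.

Scale factor relative to 1 L: 3.61.
sodium pyruvate: V = C2·V2/C1 = 21.6 mM × 3610 mL ÷ 500 mM = 155.95 mL
sodium succinate: V = C2·V2/C1 = 0.294% ÷ 16.6% × 3610 mL = 63.94 mL
ammonium chloride: 4.06 g/L × 3.61 L = 14.66 g
EDTA: dilute stock: 0.0812 mM × 3610 mL ÷ 1.75 mM = 167.50 mL
phenol red: 22.6 mg/L × 3.61 L = 81.59 mg
Tris base: 9.95 g/L × 3.61 L = 35.92 g

sodium pyruvate 155.95 mL; sodium succinate 63.94 mL; ammonium chloride 14.66 g; EDTA 167.50 mL; phenol red 81.59 mg; Tris base 35.92 g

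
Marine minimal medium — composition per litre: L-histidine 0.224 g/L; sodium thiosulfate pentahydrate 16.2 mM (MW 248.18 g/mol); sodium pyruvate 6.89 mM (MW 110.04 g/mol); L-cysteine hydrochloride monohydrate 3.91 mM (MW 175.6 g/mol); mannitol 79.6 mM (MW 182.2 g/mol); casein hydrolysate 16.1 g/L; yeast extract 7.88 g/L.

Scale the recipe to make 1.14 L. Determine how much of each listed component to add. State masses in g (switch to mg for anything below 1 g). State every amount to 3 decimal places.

Working volume: 1.14 L.
L-histidine: 0.224 g/L × 1.14 L = 0.25536 g = 255.360 mg
sodium thiosulfate pentahydrate: 16.2 mmol/L × 248.18 g/mol × 1.14 L ÷ 1000 = 4.583 g
sodium pyruvate: 6.89 mmol/L × 110.04 mg/mmol × 1.14 L = 864.320 mg
L-cysteine hydrochloride monohydrate: 3.91 mmol/L × 175.6 mg/mmol × 1.14 L = 782.719 mg
mannitol: 79.6 mmol/L × 182.2 g/mol × 1.14 L ÷ 1000 = 16.534 g
casein hydrolysate: 16.1 g/L × 1.14 L = 18.354 g
yeast extract: 7.88 g/L × 1.14 L = 8.983 g

L-histidine 255.360 mg; sodium thiosulfate pentahydrate 4.583 g; sodium pyruvate 864.320 mg; L-cysteine hydrochloride monohydrate 782.719 mg; mannitol 16.534 g; casein hydrolysate 18.354 g; yeast extract 8.983 g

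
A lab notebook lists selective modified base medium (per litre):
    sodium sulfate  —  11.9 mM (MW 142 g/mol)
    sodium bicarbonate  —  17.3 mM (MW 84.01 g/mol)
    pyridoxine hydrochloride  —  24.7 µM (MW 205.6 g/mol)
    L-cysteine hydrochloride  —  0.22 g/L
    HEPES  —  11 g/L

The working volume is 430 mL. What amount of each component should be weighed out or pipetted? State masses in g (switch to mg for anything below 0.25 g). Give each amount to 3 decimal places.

Scale factor relative to 1 L: 0.43.
sodium sulfate: 11.9 mmol/L × 142 g/mol × 0.43 L ÷ 1000 = 0.727 g
sodium bicarbonate: 17.3 mmol/L × 84.01 g/mol × 0.43 L ÷ 1000 = 0.625 g
pyridoxine hydrochloride: 24.7 µmol/L × 205.6 g/mol × 0.43 L ÷ 1000 = 2.184 mg
L-cysteine hydrochloride: 0.22 g/L × 0.43 L = 0.0946 g = 94.600 mg
HEPES: 11 g/L × 0.43 L = 4.730 g

sodium sulfate 0.727 g; sodium bicarbonate 0.625 g; pyridoxine hydrochloride 2.184 mg; L-cysteine hydrochloride 94.600 mg; HEPES 4.730 g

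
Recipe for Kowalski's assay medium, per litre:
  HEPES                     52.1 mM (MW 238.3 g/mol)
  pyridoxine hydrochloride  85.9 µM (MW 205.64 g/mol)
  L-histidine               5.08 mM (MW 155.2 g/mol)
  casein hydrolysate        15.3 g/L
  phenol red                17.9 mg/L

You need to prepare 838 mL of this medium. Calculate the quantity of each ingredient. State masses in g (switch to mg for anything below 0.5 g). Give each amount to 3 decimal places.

Working volume: 838 mL = 0.838 L.
HEPES: 52.1 mmol/L × 238.3 g/mol × 0.838 L ÷ 1000 = 10.404 g
pyridoxine hydrochloride: 85.9 µmol/L × 205.64 g/mol × 0.838 L ÷ 1000 = 14.803 mg
L-histidine: 5.08 mmol/L × 155.2 g/mol × 0.838 L ÷ 1000 = 0.661 g
casein hydrolysate: 15.3 g/L × 0.838 L = 12.821 g
phenol red: 17.9 mg/L × 0.838 L = 15.000 mg

HEPES 10.404 g; pyridoxine hydrochloride 14.803 mg; L-histidine 0.661 g; casein hydrolysate 12.821 g; phenol red 15.000 mg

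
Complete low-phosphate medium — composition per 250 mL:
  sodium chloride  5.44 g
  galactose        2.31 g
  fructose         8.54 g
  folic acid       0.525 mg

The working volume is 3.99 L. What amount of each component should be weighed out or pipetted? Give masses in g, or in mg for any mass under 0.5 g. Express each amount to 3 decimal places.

sodium chloride 86.822 g; galactose 36.868 g; fructose 136.298 g; folic acid 8.379 mg

Scale factor = 3990 mL / 250 mL = 15.96.
sodium chloride: 5.44 g × (3990 mL / 250 mL) = 86.822 g
galactose: 2.31 g × (3990 mL / 250 mL) = 36.868 g
fructose: 8.54 g × (3990 mL / 250 mL) = 136.298 g
folic acid: 0.525 mg × (3990 mL / 250 mL) = 8.379 mg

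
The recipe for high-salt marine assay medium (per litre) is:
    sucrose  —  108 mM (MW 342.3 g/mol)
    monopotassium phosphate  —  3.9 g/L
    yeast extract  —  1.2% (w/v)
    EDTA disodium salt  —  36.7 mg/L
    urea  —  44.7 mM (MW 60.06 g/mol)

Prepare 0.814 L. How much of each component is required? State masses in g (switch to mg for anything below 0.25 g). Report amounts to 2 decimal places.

sucrose 30.09 g; monopotassium phosphate 3.17 g; yeast extract 9.77 g; EDTA disodium salt 29.87 mg; urea 2.19 g

Working volume: 0.814 L.
sucrose: 108 mmol/L × 342.3 g/mol × 0.814 L ÷ 1000 = 30.09 g
monopotassium phosphate: 3.9 g/L × 0.814 L = 3.17 g
yeast extract: 1.2% w/v = 12 g/L → 12 × 0.814 L = 9.77 g
EDTA disodium salt: 36.7 mg/L × 0.814 L = 29.87 mg
urea: 44.7 mmol/L × 60.06 g/mol × 0.814 L ÷ 1000 = 2.19 g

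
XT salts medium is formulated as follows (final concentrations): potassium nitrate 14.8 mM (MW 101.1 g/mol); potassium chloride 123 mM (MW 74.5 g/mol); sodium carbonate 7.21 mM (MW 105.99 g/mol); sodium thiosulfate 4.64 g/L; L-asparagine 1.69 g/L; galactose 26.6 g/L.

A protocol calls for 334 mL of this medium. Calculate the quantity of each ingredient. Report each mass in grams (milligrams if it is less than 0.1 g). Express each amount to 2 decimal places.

Target volume = 334 mL = 0.334 L.
potassium nitrate: 14.8 mmol/L × 101.1 g/mol × 0.334 L ÷ 1000 = 0.50 g
potassium chloride: 123 mmol/L × 74.5 g/mol × 0.334 L ÷ 1000 = 3.06 g
sodium carbonate: 7.21 mmol/L × 105.99 g/mol × 0.334 L ÷ 1000 = 0.26 g
sodium thiosulfate: 4.64 g/L × 0.334 L = 1.55 g
L-asparagine: 1.69 g/L × 0.334 L = 0.56 g
galactose: 26.6 g/L × 0.334 L = 8.88 g

potassium nitrate 0.50 g; potassium chloride 3.06 g; sodium carbonate 0.26 g; sodium thiosulfate 1.55 g; L-asparagine 0.56 g; galactose 8.88 g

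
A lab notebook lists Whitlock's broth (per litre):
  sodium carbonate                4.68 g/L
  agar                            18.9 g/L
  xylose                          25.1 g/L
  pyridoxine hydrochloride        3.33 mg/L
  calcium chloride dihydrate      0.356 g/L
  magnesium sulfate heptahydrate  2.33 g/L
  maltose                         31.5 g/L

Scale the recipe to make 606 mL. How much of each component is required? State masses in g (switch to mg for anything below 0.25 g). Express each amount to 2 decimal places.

sodium carbonate 2.84 g; agar 11.45 g; xylose 15.21 g; pyridoxine hydrochloride 2.02 mg; calcium chloride dihydrate 215.74 mg; magnesium sulfate heptahydrate 1.41 g; maltose 19.09 g

Target volume = 606 mL = 0.606 L.
sodium carbonate: 4.68 g/L × 0.606 L = 2.84 g
agar: 18.9 g/L × 0.606 L = 11.45 g
xylose: 25.1 g/L × 0.606 L = 15.21 g
pyridoxine hydrochloride: 3.33 mg/L × 0.606 L = 2.02 mg
calcium chloride dihydrate: 0.356 g/L × 0.606 L = 0.215736 g = 215.74 mg
magnesium sulfate heptahydrate: 2.33 g/L × 0.606 L = 1.41 g
maltose: 31.5 g/L × 0.606 L = 19.09 g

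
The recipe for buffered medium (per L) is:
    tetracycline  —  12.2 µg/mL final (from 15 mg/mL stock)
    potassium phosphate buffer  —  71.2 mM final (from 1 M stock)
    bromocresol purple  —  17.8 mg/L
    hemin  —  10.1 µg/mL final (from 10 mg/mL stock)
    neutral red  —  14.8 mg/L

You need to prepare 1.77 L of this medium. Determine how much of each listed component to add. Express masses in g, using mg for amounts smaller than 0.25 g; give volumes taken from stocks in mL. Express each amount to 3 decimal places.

Working volume: 1.77 L.
tetracycline: C1V1 = C2V2 → 12.2 µg/mL × 1770 mL ÷ 15000 µg/mL = 1.440 mL
potassium phosphate buffer: C1V1 = C2V2 → 71.2 mM × 1770 mL ÷ 1000 mM = 126.024 mL
bromocresol purple: 17.8 mg/L × 1.77 L = 31.506 mg
hemin: C1V1 = C2V2 → 10.1 µg/mL × 1770 mL ÷ 10000 µg/mL = 1.788 mL
neutral red: 14.8 mg/L × 1.77 L = 26.196 mg

tetracycline 1.440 mL; potassium phosphate buffer 126.024 mL; bromocresol purple 31.506 mg; hemin 1.788 mL; neutral red 26.196 mg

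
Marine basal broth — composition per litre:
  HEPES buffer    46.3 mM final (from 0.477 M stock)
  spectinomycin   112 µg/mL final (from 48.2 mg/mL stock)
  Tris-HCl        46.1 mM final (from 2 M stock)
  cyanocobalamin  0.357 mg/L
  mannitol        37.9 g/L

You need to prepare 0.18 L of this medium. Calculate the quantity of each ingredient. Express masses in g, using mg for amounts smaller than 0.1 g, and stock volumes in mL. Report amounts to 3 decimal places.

HEPES buffer 17.472 mL; spectinomycin 0.418 mL; Tris-HCl 4.149 mL; cyanocobalamin 0.064 mg; mannitol 6.822 g

Working volume: 0.18 L.
HEPES buffer: V = C2·V2/C1 = 46.3 mM × 180 mL ÷ 477 mM = 17.472 mL
spectinomycin: V = C2·V2/C1 = 112 µg/mL × 180 mL ÷ 48200 µg/mL = 0.418 mL
Tris-HCl: dilute stock: 46.1 mM × 180 mL ÷ 2000 mM = 4.149 mL
cyanocobalamin: 0.357 mg/L × 0.18 L = 0.064 mg
mannitol: 37.9 g/L × 0.18 L = 6.822 g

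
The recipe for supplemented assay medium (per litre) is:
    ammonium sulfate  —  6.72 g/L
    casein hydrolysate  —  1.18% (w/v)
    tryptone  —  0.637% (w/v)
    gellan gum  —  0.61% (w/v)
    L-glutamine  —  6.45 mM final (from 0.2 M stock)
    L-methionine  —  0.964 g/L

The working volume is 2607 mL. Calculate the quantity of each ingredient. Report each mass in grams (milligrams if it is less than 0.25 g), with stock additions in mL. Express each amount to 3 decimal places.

Working volume: 2607 mL = 2.607 L.
ammonium sulfate: 6.72 g/L × 2.607 L = 17.519 g
casein hydrolysate: 1.18 g per 100 mL × 2607 mL ÷ 100 = 30.763 g
tryptone: 0.637% w/v = 6.37 g/L → 6.37 × 2.607 L = 16.607 g
gellan gum: 0.61 g per 100 mL × 2607 mL ÷ 100 = 15.903 g
L-glutamine: C1V1 = C2V2 → 6.45 mM × 2607 mL ÷ 200 mM = 84.076 mL
L-methionine: 0.964 g/L × 2.607 L = 2.513 g

ammonium sulfate 17.519 g; casein hydrolysate 30.763 g; tryptone 16.607 g; gellan gum 15.903 g; L-glutamine 84.076 mL; L-methionine 2.513 g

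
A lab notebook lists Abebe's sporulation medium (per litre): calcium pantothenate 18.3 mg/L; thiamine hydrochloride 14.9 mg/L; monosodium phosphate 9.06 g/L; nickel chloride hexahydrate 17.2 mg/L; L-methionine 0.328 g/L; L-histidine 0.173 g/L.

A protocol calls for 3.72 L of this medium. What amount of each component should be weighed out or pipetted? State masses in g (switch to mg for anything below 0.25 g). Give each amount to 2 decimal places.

calcium pantothenate 68.08 mg; thiamine hydrochloride 55.43 mg; monosodium phosphate 33.70 g; nickel chloride hexahydrate 63.98 mg; L-methionine 1.22 g; L-histidine 0.64 g

Working volume: 3.72 L.
calcium pantothenate: 18.3 mg/L × 3.72 L = 68.08 mg
thiamine hydrochloride: 14.9 mg/L × 3.72 L = 55.43 mg
monosodium phosphate: 9.06 g/L × 3.72 L = 33.70 g
nickel chloride hexahydrate: 17.2 mg/L × 3.72 L = 63.98 mg
L-methionine: 0.328 g/L × 3.72 L = 1.22 g
L-histidine: 0.173 g/L × 3.72 L = 0.64 g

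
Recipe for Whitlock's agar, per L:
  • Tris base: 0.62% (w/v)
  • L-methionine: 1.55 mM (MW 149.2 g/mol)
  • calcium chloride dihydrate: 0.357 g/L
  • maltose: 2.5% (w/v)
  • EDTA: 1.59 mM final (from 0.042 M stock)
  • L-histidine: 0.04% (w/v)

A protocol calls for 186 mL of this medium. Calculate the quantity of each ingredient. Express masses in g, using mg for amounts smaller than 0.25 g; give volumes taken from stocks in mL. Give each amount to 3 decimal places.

Scale factor relative to 1 L: 0.186.
Tris base: 0.62 g per 100 mL × 186 mL ÷ 100 = 1.153 g
L-methionine: 1.55 mmol/L × 149.2 mg/mmol × 0.186 L = 43.014 mg
calcium chloride dihydrate: 0.357 g/L × 0.186 L = 0.066402 g = 66.402 mg
maltose: 2.5 g per 100 mL × 186 mL ÷ 100 = 4.650 g
EDTA: C1V1 = C2V2 → 1.59 mM × 186 mL ÷ 42 mM = 7.041 mL
L-histidine: 0.04% w/v = 0.4 g/L → 0.4 × 0.186 L = 0.0744 g = 74.400 mg

Tris base 1.153 g; L-methionine 43.014 mg; calcium chloride dihydrate 66.402 mg; maltose 4.650 g; EDTA 7.041 mL; L-histidine 74.400 mg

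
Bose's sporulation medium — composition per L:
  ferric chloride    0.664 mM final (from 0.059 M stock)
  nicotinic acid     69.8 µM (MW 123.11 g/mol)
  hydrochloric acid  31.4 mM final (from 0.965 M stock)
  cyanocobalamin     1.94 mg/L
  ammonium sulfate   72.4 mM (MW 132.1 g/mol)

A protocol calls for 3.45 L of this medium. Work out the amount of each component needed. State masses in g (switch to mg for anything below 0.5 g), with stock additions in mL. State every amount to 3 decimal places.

ferric chloride 38.827 mL; nicotinic acid 29.646 mg; hydrochloric acid 112.259 mL; cyanocobalamin 6.693 mg; ammonium sulfate 32.996 g

Scale factor relative to 1 L: 3.45.
ferric chloride: V = C2·V2/C1 = 0.664 mM × 3450 mL ÷ 59 mM = 38.827 mL
nicotinic acid: 69.8 µmol/L × 123.11 g/mol × 3.45 L ÷ 1000 = 29.646 mg
hydrochloric acid: dilute stock: 31.4 mM × 3450 mL ÷ 965 mM = 112.259 mL
cyanocobalamin: 1.94 mg/L × 3.45 L = 6.693 mg
ammonium sulfate: 72.4 mmol/L × 132.1 g/mol × 3.45 L ÷ 1000 = 32.996 g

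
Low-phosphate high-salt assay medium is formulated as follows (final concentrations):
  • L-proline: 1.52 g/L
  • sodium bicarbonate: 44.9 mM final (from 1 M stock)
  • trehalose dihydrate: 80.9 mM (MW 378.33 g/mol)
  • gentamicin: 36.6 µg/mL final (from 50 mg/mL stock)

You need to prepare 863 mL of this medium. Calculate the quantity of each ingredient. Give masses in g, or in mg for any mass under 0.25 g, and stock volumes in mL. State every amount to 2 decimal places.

Target volume = 863 mL = 0.863 L.
L-proline: 1.52 g/L × 0.863 L = 1.31 g
sodium bicarbonate: C1V1 = C2V2 → 44.9 mM × 863 mL ÷ 1000 mM = 38.75 mL
trehalose dihydrate: 80.9 mmol/L × 378.33 g/mol × 0.863 L ÷ 1000 = 26.41 g
gentamicin: dilute stock: 36.6 µg/mL × 863 mL ÷ 50000 µg/mL = 0.63 mL

L-proline 1.31 g; sodium bicarbonate 38.75 mL; trehalose dihydrate 26.41 g; gentamicin 0.63 mL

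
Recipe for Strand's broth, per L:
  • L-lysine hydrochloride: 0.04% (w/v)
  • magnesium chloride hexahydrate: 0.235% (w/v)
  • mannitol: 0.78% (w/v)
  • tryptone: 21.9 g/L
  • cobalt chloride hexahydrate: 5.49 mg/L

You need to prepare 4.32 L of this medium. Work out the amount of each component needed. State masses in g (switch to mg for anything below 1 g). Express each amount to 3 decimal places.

L-lysine hydrochloride 1.728 g; magnesium chloride hexahydrate 10.152 g; mannitol 33.696 g; tryptone 94.608 g; cobalt chloride hexahydrate 23.717 mg

Scale factor relative to 1 L: 4.32.
L-lysine hydrochloride: 0.04% w/v = 0.4 g/L → 0.4 × 4.32 L = 1.728 g
magnesium chloride hexahydrate: 0.235% w/v = 2.35 g/L → 2.35 × 4.32 L = 10.152 g
mannitol: 0.78 g per 100 mL × 4320 mL ÷ 100 = 33.696 g
tryptone: 21.9 g/L × 4.32 L = 94.608 g
cobalt chloride hexahydrate: 5.49 mg/L × 4.32 L = 23.717 mg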